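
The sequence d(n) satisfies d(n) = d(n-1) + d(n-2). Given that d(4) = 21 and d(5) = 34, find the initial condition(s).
Work backwards using d(k) = d(k+2) - d(k+1):
d(3) = d(5) - d(4) = 34 - 21 = 13
d(2) = d(4) - d(3) = 21 - 13 = 8
d(1) = d(3) - d(2) = 13 - 8 = 5
d(0) = d(2) - d(1) = 8 - 5 = 3

d(0) = 3, d(1) = 5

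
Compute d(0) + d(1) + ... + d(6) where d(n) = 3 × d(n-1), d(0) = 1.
Computing the sequence terms: 1, 3, 9, 27, 81, 243, 729
Adding these values together:

1093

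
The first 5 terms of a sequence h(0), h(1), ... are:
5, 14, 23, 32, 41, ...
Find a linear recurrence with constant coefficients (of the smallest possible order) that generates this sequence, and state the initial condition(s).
Look for the lowest-order linear relation among consecutive terms.
Observation: consecutive differences are constant (= 9).
Check at n=2: 1·14 + 9 = 23. ✓

h(n) = h(n-1) + 9, h(0) = 5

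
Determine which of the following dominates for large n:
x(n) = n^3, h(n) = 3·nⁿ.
Comparing growth rates:
Growth-rate hierarchy: log n ≺ any polynomial ≺ any exponential cⁿ (c>1) ≺ n! ≺ nⁿ.
super-exponential nⁿ dominates polynomial degree 3 asymptotically.

h(n) grows faster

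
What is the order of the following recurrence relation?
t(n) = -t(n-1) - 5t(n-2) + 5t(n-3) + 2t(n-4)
The order is the largest lag k for which t(n-k) appears. Here the deepest term is t(n-4), so the order is 4.

Order 4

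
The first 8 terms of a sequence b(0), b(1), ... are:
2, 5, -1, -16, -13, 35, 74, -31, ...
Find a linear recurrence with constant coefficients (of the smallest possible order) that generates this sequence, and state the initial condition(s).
Look for the lowest-order linear relation among consecutive terms.
Observation: b(n) - 1·b(n-1) - (-3)·b(n-2) = 0 holds for the shown terms, and no order-1 relation b(n) = α·b(n-1) + β fits.
Check at n=3: 1·-1 + (-3)·5 = -16. ✓

b(n) = b(n-1) - 3b(n-2), b(0) = 2, b(1) = 5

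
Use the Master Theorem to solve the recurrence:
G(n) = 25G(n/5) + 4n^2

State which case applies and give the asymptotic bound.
Master Theorem template: G(n) = a·G(n/b) + f(n).
Here: a=25, b=5, f(n)=4n^2
Compute log_b(a) = log_5(25) = 2.
f(n) = 4n^2 = Θ(n^2). Case 2: G(n) = Θ(n^2 log n).

Case 2: G(n) = Θ(n^2 log n)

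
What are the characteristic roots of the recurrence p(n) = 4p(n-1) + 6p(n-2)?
Substitute p(n) = rⁿ and divide through by rⁿ⁻²: r² - 4r - 6 = 0
Discriminant: 4² + 4·6 = 40, not a perfect square, so by the quadratic formula r = (4 ± √40)/2.
General solution: p(n) = A·r₁ⁿ + B·r₂ⁿ where r₁,r₂ = (4 ± √40)/2

Characteristic: r² - 4r - 6 = 0, Roots: r = (4 ± √40)/2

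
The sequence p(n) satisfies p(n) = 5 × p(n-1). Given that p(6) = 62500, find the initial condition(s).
In general p(n) = 5ⁿ · p(0). At n = 6: p(0) = p(6) / 5^6 = 62500 / 15625 = 4.

p(0) = 4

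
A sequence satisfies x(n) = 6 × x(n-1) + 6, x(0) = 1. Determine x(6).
Computing step by step:
x(0) = 1
x(1) = 6 × 1 + 6 = 12
x(2) = 6 × 12 + 6 = 78
x(3) = 6 × 78 + 6 = 474
x(4) = 6 × 474 + 6 = 2850
x(5) = 6 × 2850 + 6 = 17106
x(6) = 6 × 17106 + 6 = 102642

102642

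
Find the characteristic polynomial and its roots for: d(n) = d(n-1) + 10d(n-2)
Substitute d(n) = rⁿ and divide through by rⁿ⁻²: r² - r - 10 = 0
Discriminant: 1² + 4·10 = 41, not a perfect square, so by the quadratic formula r = (1 ± √41)/2.
General solution: d(n) = A·r₁ⁿ + B·r₂ⁿ where r₁,r₂ = (1 ± √41)/2

Characteristic: r² - r - 10 = 0, Roots: r = (1 ± √41)/2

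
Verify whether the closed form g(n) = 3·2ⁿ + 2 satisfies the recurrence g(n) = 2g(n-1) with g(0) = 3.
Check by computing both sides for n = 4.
From the recurrence with g(0) = 3:
  g(0) = 3, g(1) = 6, g(2) = 12, g(3) = 24, g(4) = 48
  so the recurrence gives g(4) = 48.
From the proposed closed form g(n) = 3·2ⁿ + 2:
  g(4) = 50.
The recurrence gives 48 but the closed form gives 50, so the closed form does not satisfy the recurrence.

No, the closed form is incorrect.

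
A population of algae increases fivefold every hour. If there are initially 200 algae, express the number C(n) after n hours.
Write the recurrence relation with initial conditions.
Each hour multiplies the count by 5, so the count after n hours depends only on the count after n-1 hours: C(n) = 5 × C(n-1). The starting count gives C(0) = 200.
Unrolling n times gives the closed form C(n) = 200 × 5ⁿ.

C(n) = 5 × C(n-1), C(0) = 200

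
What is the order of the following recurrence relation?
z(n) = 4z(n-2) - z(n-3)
The order is the largest lag k for which z(n-k) appears. Here the deepest term is z(n-3), so the order is 3.

Order 3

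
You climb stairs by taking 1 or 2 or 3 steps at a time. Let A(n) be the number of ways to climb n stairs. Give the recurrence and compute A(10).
Condition on the size of the last step (1 to 3): before it there were n-1, …, n-3 stairs climbed, and these cases are disjoint, so A(n) = A(n-1) + A(n-2) + A(n-3) (order-3 linear recurrence).
Initial conditions by direct count (compositions of i into parts ≤ 3): A(1) = 1; A(2) = 2; A(3) = 4.
Iterating the recurrence: A(4) = 7, A(5) = 13, A(6) = 24, A(7) = 44, A(8) = 81, A(9) = 149, A(10) = 274.

A(n) = A(n-1) + A(n-2) + A(n-3), A(1) = 1, A(2) = 2, A(3) = 4; A(10) = 274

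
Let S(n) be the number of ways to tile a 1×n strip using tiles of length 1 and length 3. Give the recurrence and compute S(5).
Condition on the last tile: it has length 1 (leaving a 1×(n-1) strip) or length 3 (leaving a 1×(n-3) strip), so S(n) = S(n-1) + S(n-3) (order-3 linear recurrence).
For 0 ≤ i < 3 only unit tiles fit, so S(i) = 1.
Iterating the recurrence: S(3) = 2, S(4) = 3, S(5) = 4.

S(n) = S(n-1) + S(n-3), with S(i) = 1 for 0 ≤ i < 3; S(5) = 4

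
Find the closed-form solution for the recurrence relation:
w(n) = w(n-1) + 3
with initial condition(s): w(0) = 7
Recurrence: w(n) = w(n-1) + 3, initial: w(0) = 7.
Each step adds 3, so w(n) = w(0) + 3n = 3n + 7.

w(n) = 3n + 7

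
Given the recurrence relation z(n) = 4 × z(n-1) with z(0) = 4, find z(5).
Computing step by step:
z(0) = 4
z(1) = 4 × 4 = 16
z(2) = 4 × 16 = 64
z(3) = 4 × 64 = 256
z(4) = 4 × 256 = 1024
z(5) = 4 × 1024 = 4096

4096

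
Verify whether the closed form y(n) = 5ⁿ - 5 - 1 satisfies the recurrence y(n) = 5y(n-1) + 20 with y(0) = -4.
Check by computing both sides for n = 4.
From the recurrence with y(0) = -4:
  y(0) = -4, y(1) = 0, y(2) = 20, y(3) = 120, y(4) = 620
  so the recurrence gives y(4) = 620.
From the proposed closed form y(n) = 5ⁿ - 5 - 1:
  y(4) = 619.
The recurrence gives 620 but the closed form gives 619, so the closed form does not satisfy the recurrence.

No, the closed form is incorrect.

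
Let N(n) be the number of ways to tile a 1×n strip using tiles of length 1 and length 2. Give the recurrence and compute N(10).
Condition on the last tile: it has length 1 (leaving a 1×(n-1) strip) or length 2 (leaving a 1×(n-2) strip), so N(n) = N(n-1) + N(n-2) (order-2 linear recurrence).
For 0 ≤ i < 2 only unit tiles fit, so N(i) = 1.
Iterating the recurrence: N(2) = 2, N(3) = 3, N(4) = 5, N(5) = 8, N(6) = 13, N(7) = 21, N(8) = 34, N(9) = 55, N(10) = 89.

N(n) = N(n-1) + N(n-2), with N(i) = 1 for 0 ≤ i < 2; N(10) = 89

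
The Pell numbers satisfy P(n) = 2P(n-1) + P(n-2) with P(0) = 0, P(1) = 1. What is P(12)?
Computing the sequence terms:
0, 1, 2, 5, 12, 29, 70, 169, 408, 985, 2378, 5741, 13860

13860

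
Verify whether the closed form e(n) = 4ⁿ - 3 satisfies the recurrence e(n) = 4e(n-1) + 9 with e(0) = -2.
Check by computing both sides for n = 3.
From the recurrence with e(0) = -2:
  e(0) = -2, e(1) = 1, e(2) = 13, e(3) = 61
  so the recurrence gives e(3) = 61.
From the proposed closed form e(n) = 4ⁿ - 3:
  e(3) = 61.
Both sides give 61 at n = 3, and the initial condition(s) match, so the closed form is consistent.

Yes, the closed form is correct.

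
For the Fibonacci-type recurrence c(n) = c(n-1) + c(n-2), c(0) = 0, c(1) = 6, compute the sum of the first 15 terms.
Computing the sequence terms: 0, 6, 6, 12, 18, 30, 48, 78, 126, 204, 330, 534, 864, 1398, 2262
Adding these values together:

5916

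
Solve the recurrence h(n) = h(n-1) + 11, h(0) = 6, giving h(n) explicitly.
Recurrence: h(n) = h(n-1) + 11, initial: h(0) = 6.
Each step adds 11, so h(n) = h(0) + 11n = 11n + 6.

h(n) = 11n + 6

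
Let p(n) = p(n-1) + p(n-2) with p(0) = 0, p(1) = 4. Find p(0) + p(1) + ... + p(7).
Computing the sequence terms: 0, 4, 4, 8, 12, 20, 32, 52
Adding these values together:

132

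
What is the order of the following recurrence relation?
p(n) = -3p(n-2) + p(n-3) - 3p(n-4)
The order is the largest lag k for which p(n-k) appears. Here the deepest term is p(n-4), so the order is 4.

Order 4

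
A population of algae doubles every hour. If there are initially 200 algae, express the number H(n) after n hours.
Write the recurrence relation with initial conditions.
Each hour multiplies the count by 2, so the count after n hours depends only on the count after n-1 hours: H(n) = 2 × H(n-1). The starting count gives H(0) = 200.
Unrolling n times gives the closed form H(n) = 200 × 2ⁿ.

H(n) = 2 × H(n-1), H(0) = 200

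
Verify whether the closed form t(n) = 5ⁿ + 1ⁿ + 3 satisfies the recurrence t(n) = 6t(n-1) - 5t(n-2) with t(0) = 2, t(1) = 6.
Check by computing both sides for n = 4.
From the recurrence with t(0) = 2, t(1) = 6:
  t(0) = 2, t(1) = 6, t(2) = 26, t(3) = 126, t(4) = 626
  so the recurrence gives t(4) = 626.
From the proposed closed form t(n) = 5ⁿ + 1ⁿ + 3:
  t(4) = 629.
The recurrence gives 626 but the closed form gives 629, so the closed form does not satisfy the recurrence.

No, the closed form is incorrect.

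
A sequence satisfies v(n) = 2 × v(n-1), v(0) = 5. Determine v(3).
Computing step by step:
v(0) = 5
v(1) = 2 × 5 = 10
v(2) = 2 × 10 = 20
v(3) = 2 × 20 = 40

40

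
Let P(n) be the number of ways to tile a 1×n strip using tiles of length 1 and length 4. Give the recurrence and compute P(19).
Condition on the last tile: it has length 1 (leaving a 1×(n-1) strip) or length 4 (leaving a 1×(n-4) strip), so P(n) = P(n-1) + P(n-4) (order-4 linear recurrence).
For 0 ≤ i < 4 only unit tiles fit, so P(i) = 1.
Iterating the recurrence: P(4) = 2, P(5) = 3, P(6) = 4, P(7) = 5, P(8) = 7, P(9) = 10, P(10) = 14, P(11) = 19, P(12) = 26, P(13) = 36, P(14) = 50, P(15) = 69, P(16) = 95, P(17) = 131, P(18) = 181, P(19) = 250.

P(n) = P(n-1) + P(n-4), with P(i) = 1 for 0 ≤ i < 4; P(19) = 250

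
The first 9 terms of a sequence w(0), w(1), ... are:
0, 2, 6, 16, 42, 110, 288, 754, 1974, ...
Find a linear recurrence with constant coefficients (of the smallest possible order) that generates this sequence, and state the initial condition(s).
Look for the lowest-order linear relation among consecutive terms.
Observation: w(n) - 3·w(n-1) - (-1)·w(n-2) = 0 holds for the shown terms, and no order-1 relation w(n) = α·w(n-1) + β fits.
Check at n=3: 3·6 + (-1)·2 = 16. ✓

w(n) = 3w(n-1) - w(n-2), w(0) = 0, w(1) = 2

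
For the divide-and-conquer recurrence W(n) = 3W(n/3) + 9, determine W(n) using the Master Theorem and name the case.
Master Theorem template: W(n) = a·W(n/b) + f(n).
Here: a=3, b=3, f(n)=9
Compute log_b(a) = log_3(3) = 1.
f(n) = 9 = O(n^(1-ε)) with ε = 1. Case 1: W(n) = Θ(n^log_b(a)) = Θ(n).

Case 1: W(n) = Θ(n)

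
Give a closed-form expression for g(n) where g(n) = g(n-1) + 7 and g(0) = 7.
Recurrence: g(n) = g(n-1) + 7, initial: g(0) = 7.
Each step adds 7, so g(n) = g(0) + 7n = 7n + 7.

g(n) = 7n + 7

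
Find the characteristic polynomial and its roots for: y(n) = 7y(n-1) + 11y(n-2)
Substitute y(n) = rⁿ and divide through by rⁿ⁻²: r² - 7r - 11 = 0
Discriminant: 7² + 4·11 = 93, not a perfect square, so by the quadratic formula r = (7 ± √93)/2.
General solution: y(n) = A·r₁ⁿ + B·r₂ⁿ where r₁,r₂ = (7 ± √93)/2

Characteristic: r² - 7r - 11 = 0, Roots: r = (7 ± √93)/2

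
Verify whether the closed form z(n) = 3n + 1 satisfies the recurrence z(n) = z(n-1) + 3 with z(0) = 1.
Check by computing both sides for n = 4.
From the recurrence with z(0) = 1:
  z(0) = 1, z(1) = 4, z(2) = 7, z(3) = 10, z(4) = 13
  so the recurrence gives z(4) = 13.
From the proposed closed form z(n) = 3n + 1:
  z(4) = 13.
Both sides give 13 at n = 4, and the initial condition(s) match, so the closed form is consistent.

Yes, the closed form is correct.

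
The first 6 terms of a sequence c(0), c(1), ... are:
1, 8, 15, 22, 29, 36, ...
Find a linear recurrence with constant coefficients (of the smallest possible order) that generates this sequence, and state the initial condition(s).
Look for the lowest-order linear relation among consecutive terms.
Observation: consecutive differences are constant (= 7).
Check at n=2: 1·8 + 7 = 15. ✓

c(n) = c(n-1) + 7, c(0) = 1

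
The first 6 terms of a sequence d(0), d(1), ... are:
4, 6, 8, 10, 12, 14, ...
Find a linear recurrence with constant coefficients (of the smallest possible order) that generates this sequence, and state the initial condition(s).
Look for the lowest-order linear relation among consecutive terms.
Observation: consecutive differences are constant (= 2).
Check at n=2: 1·6 + 2 = 8. ✓

d(n) = d(n-1) + 2, d(0) = 4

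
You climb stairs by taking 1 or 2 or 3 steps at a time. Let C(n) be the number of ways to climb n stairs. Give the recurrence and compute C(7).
Condition on the size of the last step (1 to 3): before it there were n-1, …, n-3 stairs climbed, and these cases are disjoint, so C(n) = C(n-1) + C(n-2) + C(n-3) (order-3 linear recurrence).
Initial conditions by direct count (compositions of i into parts ≤ 3): C(1) = 1; C(2) = 2; C(3) = 4.
Iterating the recurrence: C(4) = 7, C(5) = 13, C(6) = 24, C(7) = 44.

C(n) = C(n-1) + C(n-2) + C(n-3), C(1) = 1, C(2) = 2, C(3) = 4; C(7) = 44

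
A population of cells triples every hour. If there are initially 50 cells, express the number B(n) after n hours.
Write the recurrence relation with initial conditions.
Each hour multiplies the count by 3, so the count after n hours depends only on the count after n-1 hours: B(n) = 3 × B(n-1). The starting count gives B(0) = 50.
Unrolling n times gives the closed form B(n) = 50 × 3ⁿ.

B(n) = 3 × B(n-1), B(0) = 50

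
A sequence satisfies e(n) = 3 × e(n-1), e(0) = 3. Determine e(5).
Computing step by step:
e(0) = 3
e(1) = 3 × 3 = 9
e(2) = 3 × 9 = 27
e(3) = 3 × 27 = 81
e(4) = 3 × 81 = 243
e(5) = 3 × 243 = 729

729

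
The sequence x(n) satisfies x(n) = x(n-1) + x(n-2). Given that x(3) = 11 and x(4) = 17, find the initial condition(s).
Work backwards using x(k) = x(k+2) - x(k+1):
x(2) = x(4) - x(3) = 17 - 11 = 6
x(1) = x(3) - x(2) = 11 - 6 = 5
x(0) = x(2) - x(1) = 6 - 5 = 1

x(0) = 1, x(1) = 5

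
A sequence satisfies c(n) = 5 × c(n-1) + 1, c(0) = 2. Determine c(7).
Computing step by step:
c(0) = 2
c(1) = 5 × 2 + 1 = 11
c(2) = 5 × 11 + 1 = 56
c(3) = 5 × 56 + 1 = 281
c(4) = 5 × 281 + 1 = 1406
c(5) = 5 × 1406 + 1 = 7031
c(6) = 5 × 7031 + 1 = 35156
c(7) = 5 × 35156 + 1 = 175781

175781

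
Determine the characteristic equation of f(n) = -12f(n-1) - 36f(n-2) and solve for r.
Substitute f(n) = rⁿ and divide through by rⁿ⁻²: r² + 12r + 36 = 0
Factor: (r + 6)² = 0, so r = -6 (double root).
General solution: f(n) = (A + Bn)·(-6)ⁿ

Characteristic: r² + 12r + 36 = 0, Roots: r = -6 (double root)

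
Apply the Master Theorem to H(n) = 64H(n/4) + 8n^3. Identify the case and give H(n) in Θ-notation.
Master Theorem template: H(n) = a·H(n/b) + f(n).
Here: a=64, b=4, f(n)=8n^3
Compute log_b(a) = log_4(64) = 3.
f(n) = 8n^3 = Θ(n^3). Case 2: H(n) = Θ(n^3 log n).

Case 2: H(n) = Θ(n^3 log n)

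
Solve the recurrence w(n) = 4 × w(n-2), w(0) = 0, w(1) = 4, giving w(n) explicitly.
Recurrence: w(n) = 4 × w(n-2), initial: w(0) = 0, w(1) = 4.
Characteristic equation: r² - 4 = 0, which factors as (r - 2)(r + 2) = 0, so r = 2, -2. General solution w(n) = A·2ⁿ + B·(-2)ⁿ. From w(0) = 0: A + B = 0. From w(1) = 4: 2A - 2B = 4. Solving gives A = 1, B = -1.

w(n) = 2ⁿ - (-2)ⁿ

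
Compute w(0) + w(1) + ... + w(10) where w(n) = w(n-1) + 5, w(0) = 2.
Computing the sequence terms: 2, 7, 12, 17, 22, 27, 32, 37, 42, 47, 52
Adding these values together:

297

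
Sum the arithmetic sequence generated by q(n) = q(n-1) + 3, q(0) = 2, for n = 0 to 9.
Computing the sequence terms: 2, 5, 8, 11, 14, 17, 20, 23, 26, 29
Adding these values together:

155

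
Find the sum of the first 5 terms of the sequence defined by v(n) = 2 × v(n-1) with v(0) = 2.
Computing the sequence terms: 2, 4, 8, 16, 32
Adding these values together:

62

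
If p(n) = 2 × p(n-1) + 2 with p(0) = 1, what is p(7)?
Computing step by step:
p(0) = 1
p(1) = 2 × 1 + 2 = 4
p(2) = 2 × 4 + 2 = 10
p(3) = 2 × 10 + 2 = 22
p(4) = 2 × 22 + 2 = 46
p(5) = 2 × 46 + 2 = 94
p(6) = 2 × 94 + 2 = 190
p(7) = 2 × 190 + 2 = 382

382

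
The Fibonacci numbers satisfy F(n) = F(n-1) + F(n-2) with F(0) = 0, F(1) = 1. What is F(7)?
Computing the sequence terms:
0, 1, 1, 2, 3, 5, 8, 13

13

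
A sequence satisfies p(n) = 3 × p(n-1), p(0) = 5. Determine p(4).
Computing step by step:
p(0) = 5
p(1) = 3 × 5 = 15
p(2) = 3 × 15 = 45
p(3) = 3 × 45 = 135
p(4) = 3 × 135 = 405

405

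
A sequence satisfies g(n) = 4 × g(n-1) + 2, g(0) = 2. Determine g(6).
Computing step by step:
g(0) = 2
g(1) = 4 × 2 + 2 = 10
g(2) = 4 × 10 + 2 = 42
g(3) = 4 × 42 + 2 = 170
g(4) = 4 × 170 + 2 = 682
g(5) = 4 × 682 + 2 = 2730
g(6) = 4 × 2730 + 2 = 10922

10922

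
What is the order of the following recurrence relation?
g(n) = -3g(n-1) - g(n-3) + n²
The order is the largest lag k for which g(n-k) appears. Here the deepest term is g(n-3) (the n² term is non-homogeneous and does not affect the order), so the order is 3.

Order 3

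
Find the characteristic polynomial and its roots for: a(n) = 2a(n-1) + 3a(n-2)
Substitute a(n) = rⁿ and divide through by rⁿ⁻²: r² - 2r - 3 = 0
Factor: (r - 3)(r + 1) = 0, so r = 3, -1.
General solution: a(n) = A·3ⁿ + B·(-1)ⁿ

Characteristic: r² - 2r - 3 = 0, Roots: r = 3, -1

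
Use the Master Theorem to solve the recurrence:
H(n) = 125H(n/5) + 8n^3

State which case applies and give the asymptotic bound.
Master Theorem template: H(n) = a·H(n/b) + f(n).
Here: a=125, b=5, f(n)=8n^3
Compute log_b(a) = log_5(125) = 3.
f(n) = 8n^3 = Θ(n^3). Case 2: H(n) = Θ(n^3 log n).

Case 2: H(n) = Θ(n^3 log n)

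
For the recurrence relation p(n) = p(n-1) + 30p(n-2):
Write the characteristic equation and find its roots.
Substitute p(n) = rⁿ and divide through by rⁿ⁻²: r² - r - 30 = 0
Factor: (r - 6)(r + 5) = 0, so r = 6, -5.
General solution: p(n) = A·6ⁿ + B·(-5)ⁿ

Characteristic: r² - r - 30 = 0, Roots: r = 6, -5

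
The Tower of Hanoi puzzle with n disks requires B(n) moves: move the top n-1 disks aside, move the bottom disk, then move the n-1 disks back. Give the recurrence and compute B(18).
Moving n disks = move the top n-1 disks aside (B(n-1) moves) + move the largest disk (1 move) + move the n-1 disks back on top (B(n-1) moves), so B(n) = 2B(n-1) + 1, with B(1) = 1 (a single disk takes one move).
First terms: 1, 3, 7, 15, 31, 63, … — each is one less than a power of 2. Indeed B(n) + 1 = 2(B(n-1) + 1) with B(1) + 1 = 2, so B(n) + 1 = 2ⁿ and B(n) = 2ⁿ - 1.
Hence B(18) = 2^18 - 1 = 262144 - 1 = 262143.

B(n) = 2B(n-1) + 1, B(1) = 1; B(18) = 262143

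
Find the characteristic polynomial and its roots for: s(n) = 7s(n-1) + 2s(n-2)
Substitute s(n) = rⁿ and divide through by rⁿ⁻²: r² - 7r - 2 = 0
Discriminant: 7² + 4·2 = 57, not a perfect square, so by the quadratic formula r = (7 ± √57)/2.
General solution: s(n) = A·r₁ⁿ + B·r₂ⁿ where r₁,r₂ = (7 ± √57)/2

Characteristic: r² - 7r - 2 = 0, Roots: r = (7 ± √57)/2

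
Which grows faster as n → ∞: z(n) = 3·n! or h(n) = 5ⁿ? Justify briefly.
Comparing growth rates:
Growth-rate hierarchy: log n ≺ any polynomial ≺ any exponential cⁿ (c>1) ≺ n! ≺ nⁿ.
factorial dominates exponential base 5 asymptotically.

z(n) grows faster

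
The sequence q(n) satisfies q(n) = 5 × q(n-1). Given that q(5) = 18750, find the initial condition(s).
In general q(n) = 5ⁿ · q(0). At n = 5: q(0) = q(5) / 5^5 = 18750 / 3125 = 6.

q(0) = 6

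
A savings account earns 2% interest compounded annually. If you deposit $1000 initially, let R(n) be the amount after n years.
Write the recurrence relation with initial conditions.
Each year the balance grows by 2%, i.e. is multiplied by 1 + 2/100 = 1.02, so R(n) = 1.02 × R(n-1). The initial deposit gives R(0) = 1000.
Unrolling gives the closed form R(n) = 1000 × (1.02)ⁿ.

R(n) = 1.02 × R(n-1), R(0) = 1000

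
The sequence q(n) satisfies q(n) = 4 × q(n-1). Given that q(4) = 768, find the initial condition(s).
In general q(n) = 4ⁿ · q(0). At n = 4: q(0) = q(4) / 4^4 = 768 / 256 = 3.

q(0) = 3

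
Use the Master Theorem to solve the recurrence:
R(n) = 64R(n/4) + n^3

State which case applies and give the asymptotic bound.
Master Theorem template: R(n) = a·R(n/b) + f(n).
Here: a=64, b=4, f(n)=n^3
Compute log_b(a) = log_4(64) = 3.
f(n) = n^3 = Θ(n^3). Case 2: R(n) = Θ(n^3 log n).

Case 2: R(n) = Θ(n^3 log n)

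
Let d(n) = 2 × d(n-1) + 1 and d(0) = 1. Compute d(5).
Computing step by step:
d(0) = 1
d(1) = 2 × 1 + 1 = 3
d(2) = 2 × 3 + 1 = 7
d(3) = 2 × 7 + 1 = 15
d(4) = 2 × 15 + 1 = 31
d(5) = 2 × 31 + 1 = 63

63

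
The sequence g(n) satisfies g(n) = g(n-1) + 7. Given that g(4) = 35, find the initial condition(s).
g(4) = g(0) + 4·7, so g(0) = 35 - 28 = 7.

g(0) = 7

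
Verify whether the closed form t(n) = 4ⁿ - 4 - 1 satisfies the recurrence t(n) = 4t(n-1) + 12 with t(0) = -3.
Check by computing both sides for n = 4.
From the recurrence with t(0) = -3:
  t(0) = -3, t(1) = 0, t(2) = 12, t(3) = 60, t(4) = 252
  so the recurrence gives t(4) = 252.
From the proposed closed form t(n) = 4ⁿ - 4 - 1:
  t(4) = 251.
The recurrence gives 252 but the closed form gives 251, so the closed form does not satisfy the recurrence.

No, the closed form is incorrect.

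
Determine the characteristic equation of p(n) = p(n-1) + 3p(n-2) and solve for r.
Substitute p(n) = rⁿ and divide through by rⁿ⁻²: r² - r - 3 = 0
Discriminant: 1² + 4·3 = 13, not a perfect square, so by the quadratic formula r = (1 ± √13)/2.
General solution: p(n) = A·r₁ⁿ + B·r₂ⁿ where r₁,r₂ = (1 ± √13)/2

Characteristic: r² - r - 3 = 0, Roots: r = (1 ± √13)/2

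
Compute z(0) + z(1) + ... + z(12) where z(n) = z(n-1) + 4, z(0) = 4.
Computing the sequence terms: 4, 8, 12, 16, 20, 24, 28, 32, 36, 40, 44, 48, 52
Adding these values together:

364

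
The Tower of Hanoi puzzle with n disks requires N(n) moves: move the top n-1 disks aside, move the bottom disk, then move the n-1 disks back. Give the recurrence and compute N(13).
Moving n disks = move the top n-1 disks aside (N(n-1) moves) + move the largest disk (1 move) + move the n-1 disks back on top (N(n-1) moves), so N(n) = 2N(n-1) + 1, with N(1) = 1 (a single disk takes one move).
First terms: 1, 3, 7, 15, 31, 63, … — each is one less than a power of 2. Indeed N(n) + 1 = 2(N(n-1) + 1) with N(1) + 1 = 2, so N(n) + 1 = 2ⁿ and N(n) = 2ⁿ - 1.
Hence N(13) = 2^13 - 1 = 8192 - 1 = 8191.

N(n) = 2N(n-1) + 1, N(1) = 1; N(13) = 8191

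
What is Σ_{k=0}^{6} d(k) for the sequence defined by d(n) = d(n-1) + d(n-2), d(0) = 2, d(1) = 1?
Computing the sequence terms: 2, 1, 3, 4, 7, 11, 18
Adding these values together:

46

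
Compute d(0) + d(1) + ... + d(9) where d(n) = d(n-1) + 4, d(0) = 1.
Computing the sequence terms: 1, 5, 9, 13, 17, 21, 25, 29, 33, 37
Adding these values together:

190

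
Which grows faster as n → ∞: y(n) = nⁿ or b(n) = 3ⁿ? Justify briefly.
Comparing growth rates:
Growth-rate hierarchy: log n ≺ any polynomial ≺ any exponential cⁿ (c>1) ≺ n! ≺ nⁿ.
super-exponential nⁿ dominates exponential base 3 asymptotically.

y(n) grows faster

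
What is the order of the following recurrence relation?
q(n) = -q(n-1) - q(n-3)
The order is the largest lag k for which q(n-k) appears. Here the deepest term is q(n-3), so the order is 3.

Order 3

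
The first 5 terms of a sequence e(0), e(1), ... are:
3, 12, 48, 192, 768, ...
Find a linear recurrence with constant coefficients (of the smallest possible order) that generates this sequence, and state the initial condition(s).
Look for the lowest-order linear relation among consecutive terms.
Observation: each term is 4× the previous.
Check at n=2: 4·12 = 48. ✓

e(n) = 4 × e(n-1), e(0) = 3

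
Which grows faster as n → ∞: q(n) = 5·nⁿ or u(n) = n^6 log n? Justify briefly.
Comparing growth rates:
Growth-rate hierarchy: log n ≺ any polynomial ≺ any exponential cⁿ (c>1) ≺ n! ≺ nⁿ.
super-exponential nⁿ dominates polynomial degree 6 (with log factor) asymptotically.

q(n) grows faster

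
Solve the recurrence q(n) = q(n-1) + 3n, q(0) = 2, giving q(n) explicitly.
Recurrence: q(n) = q(n-1) + 3n, initial: q(0) = 2.
Telescoping: q(n) = q(0) + 3·Σᵢ₌₁ⁿ i = 2 + 3·n(n+1)/2.

q(n) = 3·n(n+1)/2 + 2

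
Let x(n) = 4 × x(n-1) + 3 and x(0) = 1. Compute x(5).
Computing step by step:
x(0) = 1
x(1) = 4 × 1 + 3 = 7
x(2) = 4 × 7 + 3 = 31
x(3) = 4 × 31 + 3 = 127
x(4) = 4 × 127 + 3 = 511
x(5) = 4 × 511 + 3 = 2047

2047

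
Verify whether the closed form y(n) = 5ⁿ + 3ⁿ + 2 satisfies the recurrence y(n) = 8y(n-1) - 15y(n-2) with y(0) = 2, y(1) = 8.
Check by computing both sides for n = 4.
From the recurrence with y(0) = 2, y(1) = 8:
  y(0) = 2, y(1) = 8, y(2) = 34, y(3) = 152, y(4) = 706
  so the recurrence gives y(4) = 706.
From the proposed closed form y(n) = 5ⁿ + 3ⁿ + 2:
  y(4) = 708.
The recurrence gives 706 but the closed form gives 708, so the closed form does not satisfy the recurrence.

No, the closed form is incorrect.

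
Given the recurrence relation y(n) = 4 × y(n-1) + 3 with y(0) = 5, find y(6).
Computing step by step:
y(0) = 5
y(1) = 4 × 5 + 3 = 23
y(2) = 4 × 23 + 3 = 95
y(3) = 4 × 95 + 3 = 383
y(4) = 4 × 383 + 3 = 1535
y(5) = 4 × 1535 + 3 = 6143
y(6) = 4 × 6143 + 3 = 24575

24575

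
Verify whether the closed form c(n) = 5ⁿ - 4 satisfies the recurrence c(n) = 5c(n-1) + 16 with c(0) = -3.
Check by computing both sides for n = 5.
From the recurrence with c(0) = -3:
  c(0) = -3, c(1) = 1, c(2) = 21, c(3) = 121, c(4) = 621, c(5) = 3121
  so the recurrence gives c(5) = 3121.
From the proposed closed form c(n) = 5ⁿ - 4:
  c(5) = 3121.
Both sides give 3121 at n = 5, and the initial condition(s) match, so the closed form is consistent.

Yes, the closed form is correct.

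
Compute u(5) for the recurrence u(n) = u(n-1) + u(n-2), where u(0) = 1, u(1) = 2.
Computing the sequence terms:
1, 2, 3, 5, 8, 13

13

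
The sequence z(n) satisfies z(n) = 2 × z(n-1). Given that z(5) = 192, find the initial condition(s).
In general z(n) = 2ⁿ · z(0). At n = 5: z(0) = z(5) / 2^5 = 192 / 32 = 6.

z(0) = 6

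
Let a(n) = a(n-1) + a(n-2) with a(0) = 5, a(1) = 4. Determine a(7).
Computing the sequence terms:
5, 4, 9, 13, 22, 35, 57, 92

92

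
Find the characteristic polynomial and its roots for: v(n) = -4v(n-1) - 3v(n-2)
Substitute v(n) = rⁿ and divide through by rⁿ⁻²: r² + 4r + 3 = 0
Factor: (r + 3)(r + 1) = 0, so r = -3, -1.
General solution: v(n) = A·(-3)ⁿ + B·(-1)ⁿ

Characteristic: r² + 4r + 3 = 0, Roots: r = -3, -1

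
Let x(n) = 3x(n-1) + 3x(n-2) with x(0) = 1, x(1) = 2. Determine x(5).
Computing the sequence terms:
1, 2, 9, 33, 126, 477

477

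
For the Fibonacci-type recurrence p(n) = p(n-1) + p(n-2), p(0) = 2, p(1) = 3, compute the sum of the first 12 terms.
Computing the sequence terms: 2, 3, 5, 8, 13, 21, 34, 55, 89, 144, 233, 377
Adding these values together:

984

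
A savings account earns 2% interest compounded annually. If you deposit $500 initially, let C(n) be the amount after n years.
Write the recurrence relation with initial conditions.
Each year the balance grows by 2%, i.e. is multiplied by 1 + 2/100 = 1.02, so C(n) = 1.02 × C(n-1). The initial deposit gives C(0) = 500.
Unrolling gives the closed form C(n) = 500 × (1.02)ⁿ.

C(n) = 1.02 × C(n-1), C(0) = 500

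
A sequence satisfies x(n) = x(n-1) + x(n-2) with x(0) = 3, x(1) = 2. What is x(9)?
Computing the sequence terms:
3, 2, 5, 7, 12, 19, 31, 50, 81, 131

131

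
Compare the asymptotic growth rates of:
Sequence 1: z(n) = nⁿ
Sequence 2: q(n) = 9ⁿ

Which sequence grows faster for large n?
Comparing growth rates:
Growth-rate hierarchy: log n ≺ any polynomial ≺ any exponential cⁿ (c>1) ≺ n! ≺ nⁿ.
super-exponential nⁿ dominates exponential base 9 asymptotically.

z(n) grows faster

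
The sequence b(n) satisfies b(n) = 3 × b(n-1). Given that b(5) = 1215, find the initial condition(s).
In general b(n) = 3ⁿ · b(0). At n = 5: b(0) = b(5) / 3^5 = 1215 / 243 = 5.

b(0) = 5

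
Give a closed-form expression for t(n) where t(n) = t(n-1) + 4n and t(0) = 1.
Recurrence: t(n) = t(n-1) + 4n, initial: t(0) = 1.
Telescoping: t(n) = t(0) + 4·Σᵢ₌₁ⁿ i = 1 + 4·n(n+1)/2.

t(n) = 4·n(n+1)/2 + 1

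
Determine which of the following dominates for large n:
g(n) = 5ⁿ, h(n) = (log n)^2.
Comparing growth rates:
Growth-rate hierarchy: log n ≺ any polynomial ≺ any exponential cⁿ (c>1) ≺ n! ≺ nⁿ.
exponential base 5 dominates polylogarithmic (log n)^2 asymptotically.

g(n) grows faster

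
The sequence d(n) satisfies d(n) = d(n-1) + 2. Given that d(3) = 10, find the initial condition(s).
d(3) = d(0) + 3·2, so d(0) = 10 - 6 = 4.

d(0) = 4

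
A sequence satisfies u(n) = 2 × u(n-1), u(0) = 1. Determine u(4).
Computing step by step:
u(0) = 1
u(1) = 2 × 1 = 2
u(2) = 2 × 2 = 4
u(3) = 2 × 4 = 8
u(4) = 2 × 8 = 16

16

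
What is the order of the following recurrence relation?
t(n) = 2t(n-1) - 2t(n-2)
The order is the largest lag k for which t(n-k) appears. Here the deepest term is t(n-2), so the order is 2.

Order 2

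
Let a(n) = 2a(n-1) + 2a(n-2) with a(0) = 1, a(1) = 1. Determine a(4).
Computing the sequence terms:
1, 1, 4, 10, 28

28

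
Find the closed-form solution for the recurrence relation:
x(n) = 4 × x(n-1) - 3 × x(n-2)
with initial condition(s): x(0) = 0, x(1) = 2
Recurrence: x(n) = 4 × x(n-1) - 3 × x(n-2), initial: x(0) = 0, x(1) = 2.
Characteristic equation: r² - 4r + 3 = 0, which factors as (r - 3)(r - 1) = 0, so r = 3, 1. General solution x(n) = A·3ⁿ + B·1ⁿ. From x(0) = 0: A + B = 0. From x(1) = 2: 3A + 1B = 2. Solving gives A = 1, B = -1.

x(n) = 3ⁿ - 1ⁿ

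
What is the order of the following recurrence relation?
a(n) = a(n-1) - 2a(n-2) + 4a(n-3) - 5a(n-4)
The order is the largest lag k for which a(n-k) appears. Here the deepest term is a(n-4), so the order is 4.

Order 4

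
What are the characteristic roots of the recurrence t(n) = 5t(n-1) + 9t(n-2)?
Substitute t(n) = rⁿ and divide through by rⁿ⁻²: r² - 5r - 9 = 0
Discriminant: 5² + 4·9 = 61, not a perfect square, so by the quadratic formula r = (5 ± √61)/2.
General solution: t(n) = A·r₁ⁿ + B·r₂ⁿ where r₁,r₂ = (5 ± √61)/2

Characteristic: r² - 5r - 9 = 0, Roots: r = (5 ± √61)/2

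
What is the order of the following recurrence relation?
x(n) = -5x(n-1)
The order is the largest lag k for which x(n-k) appears. Here the deepest term is x(n-1), so the order is 1.

Order 1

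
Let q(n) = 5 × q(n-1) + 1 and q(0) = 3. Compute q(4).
Computing step by step:
q(0) = 3
q(1) = 5 × 3 + 1 = 16
q(2) = 5 × 16 + 1 = 81
q(3) = 5 × 81 + 1 = 406
q(4) = 5 × 406 + 1 = 2031

2031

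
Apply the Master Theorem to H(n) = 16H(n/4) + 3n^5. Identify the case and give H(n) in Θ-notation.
Master Theorem template: H(n) = a·H(n/b) + f(n).
Here: a=16, b=4, f(n)=3n^5
Compute log_b(a) = log_4(16) = 2.
f(n) = 3n^5 = Ω(n^(2+ε)) with ε = 3, and the regularity condition holds (a·f(n/b) = (a/b^5)·f(n) with a/b^5 = 4^-3 < 1). Case 3: H(n) = Θ(f(n)) = Θ(n^5).

Case 3: H(n) = Θ(n^5)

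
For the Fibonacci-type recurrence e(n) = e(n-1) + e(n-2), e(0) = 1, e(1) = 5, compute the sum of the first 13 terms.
Computing the sequence terms: 1, 5, 6, 11, 17, 28, 45, 73, 118, 191, 309, 500, 809
Adding these values together:

2113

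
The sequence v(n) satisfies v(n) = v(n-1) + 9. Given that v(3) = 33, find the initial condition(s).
v(3) = v(0) + 3·9, so v(0) = 33 - 27 = 6.

v(0) = 6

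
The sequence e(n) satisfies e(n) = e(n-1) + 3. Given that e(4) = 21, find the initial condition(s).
e(4) = e(0) + 4·3, so e(0) = 21 - 12 = 9.

e(0) = 9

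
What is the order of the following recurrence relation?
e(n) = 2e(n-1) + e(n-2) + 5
The order is the largest lag k for which e(n-k) appears. Here the deepest term is e(n-2) (the 5 term is non-homogeneous and does not affect the order), so the order is 2.

Order 2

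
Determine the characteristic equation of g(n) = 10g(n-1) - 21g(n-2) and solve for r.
Substitute g(n) = rⁿ and divide through by rⁿ⁻²: r² - 10r + 21 = 0
Factor: (r - 7)(r - 3) = 0, so r = 7, 3.
General solution: g(n) = A·7ⁿ + B·3ⁿ

Characteristic: r² - 10r + 21 = 0, Roots: r = 7, 3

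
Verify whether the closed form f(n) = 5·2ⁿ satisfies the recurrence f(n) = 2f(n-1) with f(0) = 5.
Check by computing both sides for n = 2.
From the recurrence with f(0) = 5:
  f(0) = 5, f(1) = 10, f(2) = 20
  so the recurrence gives f(2) = 20.
From the proposed closed form f(n) = 5·2ⁿ:
  f(2) = 20.
Both sides give 20 at n = 2, and the initial condition(s) match, so the closed form is consistent.

Yes, the closed form is correct.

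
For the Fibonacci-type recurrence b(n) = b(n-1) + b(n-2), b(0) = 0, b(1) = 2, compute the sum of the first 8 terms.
Computing the sequence terms: 0, 2, 2, 4, 6, 10, 16, 26
Adding these values together:

66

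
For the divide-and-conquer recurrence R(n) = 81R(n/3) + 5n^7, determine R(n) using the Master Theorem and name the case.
Master Theorem template: R(n) = a·R(n/b) + f(n).
Here: a=81, b=3, f(n)=5n^7
Compute log_b(a) = log_3(81) = 4.
f(n) = 5n^7 = Ω(n^(4+ε)) with ε = 3, and the regularity condition holds (a·f(n/b) = (a/b^7)·f(n) with a/b^7 = 3^-3 < 1). Case 3: R(n) = Θ(f(n)) = Θ(n^7).

Case 3: R(n) = Θ(n^7)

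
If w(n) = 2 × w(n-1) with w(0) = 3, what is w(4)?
Computing step by step:
w(0) = 3
w(1) = 2 × 3 = 6
w(2) = 2 × 6 = 12
w(3) = 2 × 12 = 24
w(4) = 2 × 24 = 48

48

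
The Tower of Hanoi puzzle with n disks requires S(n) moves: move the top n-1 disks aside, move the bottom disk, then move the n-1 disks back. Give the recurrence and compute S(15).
Moving n disks = move the top n-1 disks aside (S(n-1) moves) + move the largest disk (1 move) + move the n-1 disks back on top (S(n-1) moves), so S(n) = 2S(n-1) + 1, with S(1) = 1 (a single disk takes one move).
First terms: 1, 3, 7, 15, 31, 63, … — each is one less than a power of 2. Indeed S(n) + 1 = 2(S(n-1) + 1) with S(1) + 1 = 2, so S(n) + 1 = 2ⁿ and S(n) = 2ⁿ - 1.
Hence S(15) = 2^15 - 1 = 32768 - 1 = 32767.

S(n) = 2S(n-1) + 1, S(1) = 1; S(15) = 32767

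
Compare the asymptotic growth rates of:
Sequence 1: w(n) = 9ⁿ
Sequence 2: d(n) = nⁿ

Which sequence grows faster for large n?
Comparing growth rates:
Growth-rate hierarchy: log n ≺ any polynomial ≺ any exponential cⁿ (c>1) ≺ n! ≺ nⁿ.
super-exponential nⁿ dominates exponential base 9 asymptotically.

d(n) grows faster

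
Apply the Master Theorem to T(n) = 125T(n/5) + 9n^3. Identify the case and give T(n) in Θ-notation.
Master Theorem template: T(n) = a·T(n/b) + f(n).
Here: a=125, b=5, f(n)=9n^3
Compute log_b(a) = log_5(125) = 3.
f(n) = 9n^3 = Θ(n^3). Case 2: T(n) = Θ(n^3 log n).

Case 2: T(n) = Θ(n^3 log n)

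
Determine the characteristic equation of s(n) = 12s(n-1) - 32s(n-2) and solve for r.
Substitute s(n) = rⁿ and divide through by rⁿ⁻²: r² - 12r + 32 = 0
Factor: (r - 4)(r - 8) = 0, so r = 4, 8.
General solution: s(n) = A·4ⁿ + B·8ⁿ

Characteristic: r² - 12r + 32 = 0, Roots: r = 4, 8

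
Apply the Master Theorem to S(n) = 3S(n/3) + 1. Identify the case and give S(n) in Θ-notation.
Master Theorem template: S(n) = a·S(n/b) + f(n).
Here: a=3, b=3, f(n)=1
Compute log_b(a) = log_3(3) = 1.
f(n) = 1 = O(n^(1-ε)) with ε = 1. Case 1: S(n) = Θ(n^log_b(a)) = Θ(n).

Case 1: S(n) = Θ(n)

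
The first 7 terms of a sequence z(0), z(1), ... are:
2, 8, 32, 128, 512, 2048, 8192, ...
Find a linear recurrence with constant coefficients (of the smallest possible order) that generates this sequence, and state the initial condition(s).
Look for the lowest-order linear relation among consecutive terms.
Observation: each term is 4× the previous.
Check at n=2: 4·8 = 32. ✓

z(n) = 4 × z(n-1), z(0) = 2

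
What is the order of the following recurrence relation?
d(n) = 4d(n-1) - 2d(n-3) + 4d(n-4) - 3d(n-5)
The order is the largest lag k for which d(n-k) appears. Here the deepest term is d(n-5), so the order is 5.

Order 5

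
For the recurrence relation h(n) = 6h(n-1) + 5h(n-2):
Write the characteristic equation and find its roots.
Substitute h(n) = rⁿ and divide through by rⁿ⁻²: r² - 6r - 5 = 0
Discriminant: 6² + 4·5 = 56, not a perfect square, so by the quadratic formula r = (6 ± √56)/2.
General solution: h(n) = A·r₁ⁿ + B·r₂ⁿ where r₁,r₂ = (6 ± √56)/2

Characteristic: r² - 6r - 5 = 0, Roots: r = (6 ± √56)/2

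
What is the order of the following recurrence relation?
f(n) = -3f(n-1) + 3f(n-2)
The order is the largest lag k for which f(n-k) appears. Here the deepest term is f(n-2), so the order is 2.

Order 2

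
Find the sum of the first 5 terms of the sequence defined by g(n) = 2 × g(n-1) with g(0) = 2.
Computing the sequence terms: 2, 4, 8, 16, 32
Adding these values together:

62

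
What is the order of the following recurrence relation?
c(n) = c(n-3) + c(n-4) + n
The order is the largest lag k for which c(n-k) appears. Here the deepest term is c(n-4) (the n term is non-homogeneous and does not affect the order), so the order is 4.

Order 4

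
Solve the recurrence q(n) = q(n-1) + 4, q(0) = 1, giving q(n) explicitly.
Recurrence: q(n) = q(n-1) + 4, initial: q(0) = 1.
Each step adds 4, so q(n) = q(0) + 4n = 4n + 1.

q(n) = 4n + 1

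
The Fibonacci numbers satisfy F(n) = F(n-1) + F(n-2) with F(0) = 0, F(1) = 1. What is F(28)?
Computing the sequence terms:
0, 1, 1, 2, 3, 5, 8, 13, 21, 34, 55, 89, 144, 233, 377, 610, 987, 1597, 2584, 4181, 6765, 10946, 17711, 28657, 46368, 75025, 121393, 196418, 317811

317811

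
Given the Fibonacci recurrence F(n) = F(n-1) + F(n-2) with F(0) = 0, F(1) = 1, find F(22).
Computing the sequence terms:
0, 1, 1, 2, 3, 5, 8, 13, 21, 34, 55, 89, 144, 233, 377, 610, 987, 1597, 2584, 4181, 6765, 10946, 17711

17711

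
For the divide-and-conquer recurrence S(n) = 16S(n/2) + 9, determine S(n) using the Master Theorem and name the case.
Master Theorem template: S(n) = a·S(n/b) + f(n).
Here: a=16, b=2, f(n)=9
Compute log_b(a) = log_2(16) = 4.
f(n) = 9 = O(n^(4-ε)) with ε = 4. Case 1: S(n) = Θ(n^log_b(a)) = Θ(n^4).

Case 1: S(n) = Θ(n^4)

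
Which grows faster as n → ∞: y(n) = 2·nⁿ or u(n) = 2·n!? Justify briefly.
Comparing growth rates:
Growth-rate hierarchy: log n ≺ any polynomial ≺ any exponential cⁿ (c>1) ≺ n! ≺ nⁿ.
super-exponential nⁿ dominates factorial asymptotically.

y(n) grows faster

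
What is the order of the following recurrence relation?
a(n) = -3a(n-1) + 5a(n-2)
The order is the largest lag k for which a(n-k) appears. Here the deepest term is a(n-2), so the order is 2.

Order 2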